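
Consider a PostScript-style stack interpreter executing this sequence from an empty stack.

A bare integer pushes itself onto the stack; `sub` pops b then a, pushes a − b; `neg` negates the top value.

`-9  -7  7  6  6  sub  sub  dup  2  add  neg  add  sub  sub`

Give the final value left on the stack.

-4

-9  : [-9]
-7  : [-9, -7]
7   : [-9, -7, 7]
6   : [-9, -7, 7, 6]
6   : [-9, -7, 7, 6, 6]
sub : [-9, -7, 7, 0]
sub : [-9, -7, 7]
dup : [-9, -7, 7, 7]
2   : [-9, -7, 7, 7, 2]
add : [-9, -7, 7, 9]
neg : [-9, -7, 7, -9]
add : [-9, -7, -2]
sub : [-9, -5]
sub : [-4]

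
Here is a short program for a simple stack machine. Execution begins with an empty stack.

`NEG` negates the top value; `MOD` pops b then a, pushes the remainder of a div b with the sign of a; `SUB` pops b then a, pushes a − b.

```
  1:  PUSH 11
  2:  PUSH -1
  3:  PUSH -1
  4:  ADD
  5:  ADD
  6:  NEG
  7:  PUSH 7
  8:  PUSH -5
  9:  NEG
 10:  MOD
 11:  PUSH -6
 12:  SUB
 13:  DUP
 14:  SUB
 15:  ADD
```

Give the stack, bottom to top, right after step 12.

PUSH 11 -> 11
PUSH -1 -> 11 -1
PUSH -1 -> 11 -1 -1
ADD     -> 11 -2
ADD     -> 9
NEG     -> -9
PUSH 7  -> -9 7
PUSH -5 -> -9 7 -5
NEG     -> -9 7 5
MOD     -> -9 2
PUSH -6 -> -9 2 -6
SUB     -> -9 8

[-9, 8]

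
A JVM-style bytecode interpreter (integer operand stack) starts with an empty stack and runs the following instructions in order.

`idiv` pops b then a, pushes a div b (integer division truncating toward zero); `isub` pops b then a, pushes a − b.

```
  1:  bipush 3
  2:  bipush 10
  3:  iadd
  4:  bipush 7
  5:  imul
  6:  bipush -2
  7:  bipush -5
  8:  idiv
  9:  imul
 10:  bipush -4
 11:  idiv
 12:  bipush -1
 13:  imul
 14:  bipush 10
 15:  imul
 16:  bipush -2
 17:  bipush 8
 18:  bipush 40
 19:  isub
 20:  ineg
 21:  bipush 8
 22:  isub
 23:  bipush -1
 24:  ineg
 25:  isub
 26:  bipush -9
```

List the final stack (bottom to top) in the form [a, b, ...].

[0, -2, 23, -9]

bipush 3  : 3
bipush 10 : 3 10
iadd      : 13
bipush 7  : 13 7
imul      : 91
bipush -2 : 91 -2
bipush -5 : 91 -2 -5
idiv      : 91 0
imul      : 0
bipush -4 : 0 -4
idiv      : 0
bipush -1 : 0 -1
imul      : 0
bipush 10 : 0 10
imul      : 0
bipush -2 : 0 -2
bipush 8  : 0 -2 8
bipush 40 : 0 -2 8 40
isub      : 0 -2 -32
ineg      : 0 -2 32
bipush 8  : 0 -2 32 8
isub      : 0 -2 24
bipush -1 : 0 -2 24 -1
ineg      : 0 -2 24 1
isub      : 0 -2 23
bipush -9 : 0 -2 23 -9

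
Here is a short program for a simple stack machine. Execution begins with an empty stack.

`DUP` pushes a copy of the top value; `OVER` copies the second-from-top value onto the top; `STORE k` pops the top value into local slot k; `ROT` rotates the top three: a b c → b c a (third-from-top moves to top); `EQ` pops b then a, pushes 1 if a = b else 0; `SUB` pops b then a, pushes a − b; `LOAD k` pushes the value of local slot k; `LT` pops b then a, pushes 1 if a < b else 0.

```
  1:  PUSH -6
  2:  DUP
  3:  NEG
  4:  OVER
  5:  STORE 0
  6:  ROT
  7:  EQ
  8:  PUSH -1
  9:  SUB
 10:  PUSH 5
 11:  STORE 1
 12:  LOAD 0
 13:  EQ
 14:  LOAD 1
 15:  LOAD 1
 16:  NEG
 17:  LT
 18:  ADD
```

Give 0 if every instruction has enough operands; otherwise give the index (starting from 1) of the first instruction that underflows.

6

PUSH -6 -> -6
DUP     -> -6 -6
NEG     -> -6 6
OVER    -> -6 6 -6
STORE 0 -> -6 6
ROT  — needs 3 operands, stack has 2 → underflow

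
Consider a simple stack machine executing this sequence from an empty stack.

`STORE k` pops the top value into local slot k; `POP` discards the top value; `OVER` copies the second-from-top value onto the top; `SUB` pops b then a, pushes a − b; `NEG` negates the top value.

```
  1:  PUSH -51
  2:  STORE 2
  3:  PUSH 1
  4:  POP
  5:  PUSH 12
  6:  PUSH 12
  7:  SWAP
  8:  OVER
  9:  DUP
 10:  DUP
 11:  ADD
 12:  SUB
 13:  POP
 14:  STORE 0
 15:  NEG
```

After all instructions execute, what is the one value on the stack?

PUSH -51  [-51]
STORE 2   []
PUSH 1    [1]
POP       []
PUSH 12   [12]
PUSH 12   [12, 12]
SWAP      [12, 12]
OVER      [12, 12, 12]
DUP       [12, 12, 12, 12]
DUP       [12, 12, 12, 12, 12]
ADD       [12, 12, 12, 24]
SUB       [12, 12, -12]
POP       [12, 12]
STORE 0   [12]
NEG       [-12]

-12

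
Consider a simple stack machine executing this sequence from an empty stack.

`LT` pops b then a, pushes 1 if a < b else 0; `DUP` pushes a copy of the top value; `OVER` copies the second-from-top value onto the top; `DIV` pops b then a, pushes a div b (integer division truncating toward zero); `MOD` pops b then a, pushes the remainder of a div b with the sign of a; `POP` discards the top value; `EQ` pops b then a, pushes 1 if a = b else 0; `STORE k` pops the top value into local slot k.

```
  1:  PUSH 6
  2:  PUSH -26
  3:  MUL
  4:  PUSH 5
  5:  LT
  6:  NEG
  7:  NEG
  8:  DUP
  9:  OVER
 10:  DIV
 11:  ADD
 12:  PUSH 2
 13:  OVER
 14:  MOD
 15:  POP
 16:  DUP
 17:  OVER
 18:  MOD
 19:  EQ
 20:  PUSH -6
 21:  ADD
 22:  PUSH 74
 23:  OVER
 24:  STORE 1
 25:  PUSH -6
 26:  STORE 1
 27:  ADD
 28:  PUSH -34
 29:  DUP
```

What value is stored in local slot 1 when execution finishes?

-6

PUSH 6    6
PUSH -26  6 -26
MUL       -156
PUSH 5    -156 5
LT        1
NEG       -1
NEG       1
DUP       1 1
OVER      1 1 1
DIV       1 1
ADD       2
PUSH 2    2 2
OVER      2 2 2
MOD       2 0
POP       2
DUP       2 2
OVER      2 2 2
MOD       2 0
EQ        0
PUSH -6   0 -6
ADD       -6
PUSH 74   -6 74
OVER      -6 74 -6
STORE 1   -6 74
PUSH -6   -6 74 -6
STORE 1   -6 74
ADD       68
PUSH -34  68 -34
DUP       68 -34 -34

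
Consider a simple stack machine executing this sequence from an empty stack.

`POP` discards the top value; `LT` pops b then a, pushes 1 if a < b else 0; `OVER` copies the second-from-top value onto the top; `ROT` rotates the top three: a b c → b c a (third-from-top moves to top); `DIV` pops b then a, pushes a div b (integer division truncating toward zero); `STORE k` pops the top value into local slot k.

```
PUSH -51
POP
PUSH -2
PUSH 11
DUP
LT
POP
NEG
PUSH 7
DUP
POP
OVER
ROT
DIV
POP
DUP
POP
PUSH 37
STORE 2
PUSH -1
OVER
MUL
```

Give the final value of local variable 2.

37

PUSH -51 → -51
POP      → (empty)
PUSH -2  → -2
PUSH 11  → -2 11
DUP      → -2 11 11
LT       → -2 0
POP      → -2
NEG      → 2
PUSH 7   → 2 7
DUP      → 2 7 7
POP      → 2 7
OVER     → 2 7 2
ROT      → 7 2 2
DIV      → 7 1
POP      → 7
DUP      → 7 7
POP      → 7
PUSH 37  → 7 37
STORE 2  → 7
PUSH -1  → 7 -1
OVER     → 7 -1 7
MUL      → 7 -7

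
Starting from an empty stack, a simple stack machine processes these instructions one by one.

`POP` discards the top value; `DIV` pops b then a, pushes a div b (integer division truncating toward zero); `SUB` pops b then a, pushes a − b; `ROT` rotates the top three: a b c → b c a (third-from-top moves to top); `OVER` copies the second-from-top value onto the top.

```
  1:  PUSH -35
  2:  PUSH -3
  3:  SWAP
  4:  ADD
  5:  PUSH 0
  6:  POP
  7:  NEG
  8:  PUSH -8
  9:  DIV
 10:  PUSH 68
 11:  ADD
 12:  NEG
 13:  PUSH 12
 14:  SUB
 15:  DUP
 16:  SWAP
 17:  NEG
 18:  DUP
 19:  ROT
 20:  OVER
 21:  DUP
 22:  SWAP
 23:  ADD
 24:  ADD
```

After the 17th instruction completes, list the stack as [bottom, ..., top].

[-76, 76]

PUSH -35  -35
PUSH -3   -35 -3
SWAP      -3 -35
ADD       -38
PUSH 0    -38 0
POP       -38
NEG       38
PUSH -8   38 -8
DIV       -4
PUSH 68   -4 68
ADD       64
NEG       -64
PUSH 12   -64 12
SUB       -76
DUP       -76 -76
SWAP      -76 -76
NEG       -76 76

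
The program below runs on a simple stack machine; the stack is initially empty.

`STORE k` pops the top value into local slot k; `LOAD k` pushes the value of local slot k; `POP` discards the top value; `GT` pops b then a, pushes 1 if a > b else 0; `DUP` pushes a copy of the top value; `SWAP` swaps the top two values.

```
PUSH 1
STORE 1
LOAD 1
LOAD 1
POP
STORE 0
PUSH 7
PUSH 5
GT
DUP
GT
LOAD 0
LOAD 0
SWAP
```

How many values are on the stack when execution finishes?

PUSH 1  -> 1
STORE 1 -> (empty)
LOAD 1  -> 1
LOAD 1  -> 1 1
POP     -> 1
STORE 0 -> (empty)
PUSH 7  -> 7
PUSH 5  -> 7 5
GT      -> 1
DUP     -> 1 1
GT      -> 0
LOAD 0  -> 0 1
LOAD 0  -> 0 1 1
SWAP    -> 0 1 1

3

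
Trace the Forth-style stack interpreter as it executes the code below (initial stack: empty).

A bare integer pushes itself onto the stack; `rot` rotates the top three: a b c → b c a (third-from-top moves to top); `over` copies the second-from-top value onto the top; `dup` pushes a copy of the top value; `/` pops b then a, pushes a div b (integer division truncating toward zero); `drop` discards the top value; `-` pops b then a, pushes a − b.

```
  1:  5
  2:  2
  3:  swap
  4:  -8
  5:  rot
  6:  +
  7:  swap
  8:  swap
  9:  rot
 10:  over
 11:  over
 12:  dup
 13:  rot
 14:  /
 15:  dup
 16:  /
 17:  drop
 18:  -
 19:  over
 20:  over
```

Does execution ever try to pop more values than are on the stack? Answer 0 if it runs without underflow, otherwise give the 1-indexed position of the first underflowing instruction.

9

5    -> 5
2    -> 5 2
swap -> 2 5
-8   -> 2 5 -8
rot  -> 5 -8 2
+    -> 5 -6
swap -> -6 5
swap -> 5 -6
rot  — needs 3 operands, stack has 2 → underflow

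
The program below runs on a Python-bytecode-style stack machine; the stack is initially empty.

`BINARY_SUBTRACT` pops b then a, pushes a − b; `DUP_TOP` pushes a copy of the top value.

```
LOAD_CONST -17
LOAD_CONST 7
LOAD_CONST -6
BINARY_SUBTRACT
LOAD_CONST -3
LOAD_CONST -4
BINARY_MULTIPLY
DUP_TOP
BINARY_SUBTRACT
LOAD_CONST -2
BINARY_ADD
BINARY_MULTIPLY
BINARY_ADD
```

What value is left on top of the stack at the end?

LOAD_CONST -17  -> [-17]
LOAD_CONST 7    -> [-17, 7]
LOAD_CONST -6   -> [-17, 7, -6]
BINARY_SUBTRACT -> [-17, 13]
LOAD_CONST -3   -> [-17, 13, -3]
LOAD_CONST -4   -> [-17, 13, -3, -4]
BINARY_MULTIPLY -> [-17, 13, 12]
DUP_TOP         -> [-17, 13, 12, 12]
BINARY_SUBTRACT -> [-17, 13, 0]
LOAD_CONST -2   -> [-17, 13, 0, -2]
BINARY_ADD      -> [-17, 13, -2]
BINARY_MULTIPLY -> [-17, -26]
BINARY_ADD      -> [-43]

-43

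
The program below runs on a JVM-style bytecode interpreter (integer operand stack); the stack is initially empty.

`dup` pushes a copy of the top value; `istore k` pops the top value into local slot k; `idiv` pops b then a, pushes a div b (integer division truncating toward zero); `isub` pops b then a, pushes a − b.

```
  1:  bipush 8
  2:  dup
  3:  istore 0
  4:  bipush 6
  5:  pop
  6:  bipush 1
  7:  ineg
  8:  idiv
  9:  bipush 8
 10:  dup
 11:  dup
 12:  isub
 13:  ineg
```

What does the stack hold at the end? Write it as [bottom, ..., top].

bipush 8  [8]
dup       [8, 8]
istore 0  [8]
bipush 6  [8, 6]
pop       [8]
bipush 1  [8, 1]
ineg      [8, -1]
idiv      [-8]
bipush 8  [-8, 8]
dup       [-8, 8, 8]
dup       [-8, 8, 8, 8]
isub      [-8, 8, 0]
ineg      [-8, 8, 0]

[-8, 8, 0]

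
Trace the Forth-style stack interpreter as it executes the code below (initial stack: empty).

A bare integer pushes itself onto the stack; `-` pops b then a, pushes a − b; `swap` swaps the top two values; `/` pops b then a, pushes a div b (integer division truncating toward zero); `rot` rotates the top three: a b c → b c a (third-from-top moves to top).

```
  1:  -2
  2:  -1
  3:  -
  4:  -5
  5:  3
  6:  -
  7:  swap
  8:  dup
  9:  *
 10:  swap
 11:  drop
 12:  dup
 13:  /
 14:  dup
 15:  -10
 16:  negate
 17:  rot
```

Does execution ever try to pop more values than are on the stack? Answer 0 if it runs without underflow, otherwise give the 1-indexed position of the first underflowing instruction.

-2     -> [-2]
-1     -> [-2, -1]
-      -> [-1]
-5     -> [-1, -5]
3      -> [-1, -5, 3]
-      -> [-1, -8]
swap   -> [-8, -1]
dup    -> [-8, -1, -1]
*      -> [-8, 1]
swap   -> [1, -8]
drop   -> [1]
dup    -> [1, 1]
/      -> [1]
dup    -> [1, 1]
-10    -> [1, 1, -10]
negate -> [1, 1, 10]
rot    -> [1, 10, 1]

0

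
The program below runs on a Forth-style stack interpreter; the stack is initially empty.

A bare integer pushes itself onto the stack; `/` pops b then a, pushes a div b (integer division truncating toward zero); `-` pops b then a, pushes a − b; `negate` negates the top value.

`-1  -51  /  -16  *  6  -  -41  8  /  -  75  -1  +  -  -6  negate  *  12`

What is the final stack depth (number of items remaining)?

2

-1     → -1
-51    → -1 -51
/      → 0
-16    → 0 -16
*      → 0
6      → 0 6
-      → -6
-41    → -6 -41
8      → -6 -41 8
/      → -6 -5
-      → -1
75     → -1 75
-1     → -1 75 -1
+      → -1 74
-      → -75
-6     → -75 -6
negate → -75 6
*      → -450
12     → -450 12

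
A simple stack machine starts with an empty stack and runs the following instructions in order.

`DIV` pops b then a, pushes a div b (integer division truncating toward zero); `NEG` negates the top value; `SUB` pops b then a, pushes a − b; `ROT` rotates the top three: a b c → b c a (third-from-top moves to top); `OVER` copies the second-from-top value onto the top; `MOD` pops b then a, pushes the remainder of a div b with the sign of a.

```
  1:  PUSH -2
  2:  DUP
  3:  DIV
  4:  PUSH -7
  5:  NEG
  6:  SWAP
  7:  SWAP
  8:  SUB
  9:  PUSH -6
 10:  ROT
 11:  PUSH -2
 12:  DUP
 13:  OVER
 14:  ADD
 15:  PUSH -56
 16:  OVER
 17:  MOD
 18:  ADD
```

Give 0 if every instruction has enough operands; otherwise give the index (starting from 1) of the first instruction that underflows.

PUSH -2 → -2
DUP     → -2 -2
DIV     → 1
PUSH -7 → 1 -7
NEG     → 1 7
SWAP    → 7 1
SWAP    → 1 7
SUB     → -6
PUSH -6 → -6 -6
ROT  — needs 3 operands, stack has 2 → underflow

10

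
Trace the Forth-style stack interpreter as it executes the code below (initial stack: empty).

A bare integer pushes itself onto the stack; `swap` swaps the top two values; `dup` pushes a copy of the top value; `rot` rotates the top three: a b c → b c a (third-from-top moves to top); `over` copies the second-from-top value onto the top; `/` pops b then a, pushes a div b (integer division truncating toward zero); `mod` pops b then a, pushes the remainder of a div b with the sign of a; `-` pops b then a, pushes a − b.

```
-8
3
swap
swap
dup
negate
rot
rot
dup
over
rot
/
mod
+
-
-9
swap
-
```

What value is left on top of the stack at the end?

-14

-8     → [-8]
3      → [-8, 3]
swap   → [3, -8]
swap   → [-8, 3]
dup    → [-8, 3, 3]
negate → [-8, 3, -3]
rot    → [3, -3, -8]
rot    → [-3, -8, 3]
dup    → [-3, -8, 3, 3]
over   → [-3, -8, 3, 3, 3]
rot    → [-3, -8, 3, 3, 3]
/      → [-3, -8, 3, 1]
mod    → [-3, -8, 0]
+      → [-3, -8]
-      → [5]
-9     → [5, -9]
swap   → [-9, 5]
-      → [-14]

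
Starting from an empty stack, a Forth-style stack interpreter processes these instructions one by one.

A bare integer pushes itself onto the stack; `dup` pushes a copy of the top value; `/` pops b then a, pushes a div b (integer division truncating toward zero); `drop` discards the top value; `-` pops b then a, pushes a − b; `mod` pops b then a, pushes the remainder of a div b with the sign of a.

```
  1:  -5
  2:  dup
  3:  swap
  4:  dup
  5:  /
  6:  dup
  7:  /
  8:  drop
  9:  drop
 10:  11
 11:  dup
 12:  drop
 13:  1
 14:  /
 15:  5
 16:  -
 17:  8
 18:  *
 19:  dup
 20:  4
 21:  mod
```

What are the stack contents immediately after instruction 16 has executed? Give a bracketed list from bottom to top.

-5    -5
dup   -5 -5
swap  -5 -5
dup   -5 -5 -5
/     -5 1
dup   -5 1 1
/     -5 1
drop  -5
drop  (empty)
11    11
dup   11 11
drop  11
1     11 1
/     11
5     11 5
-     6

[6]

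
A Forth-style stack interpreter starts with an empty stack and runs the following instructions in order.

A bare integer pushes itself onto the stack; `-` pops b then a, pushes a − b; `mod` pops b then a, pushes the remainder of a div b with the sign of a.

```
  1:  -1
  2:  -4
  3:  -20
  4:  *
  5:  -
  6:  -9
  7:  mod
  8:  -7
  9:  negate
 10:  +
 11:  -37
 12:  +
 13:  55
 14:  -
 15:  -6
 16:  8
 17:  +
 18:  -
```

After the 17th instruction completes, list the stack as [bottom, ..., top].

-1     -> [-1]
-4     -> [-1, -4]
-20    -> [-1, -4, -20]
*      -> [-1, 80]
-      -> [-81]
-9     -> [-81, -9]
mod    -> [0]
-7     -> [0, -7]
negate -> [0, 7]
+      -> [7]
-37    -> [7, -37]
+      -> [-30]
55     -> [-30, 55]
-      -> [-85]
-6     -> [-85, -6]
8      -> [-85, -6, 8]
+      -> [-85, 2]

[-85, 2]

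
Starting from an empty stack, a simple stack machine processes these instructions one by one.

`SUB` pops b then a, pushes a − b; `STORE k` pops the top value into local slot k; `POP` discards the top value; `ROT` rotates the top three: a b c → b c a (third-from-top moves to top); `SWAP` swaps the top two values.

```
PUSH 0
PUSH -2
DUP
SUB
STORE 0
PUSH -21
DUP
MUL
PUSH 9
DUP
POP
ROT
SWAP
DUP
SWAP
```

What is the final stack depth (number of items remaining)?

PUSH 0   → [0]
PUSH -2  → [0, -2]
DUP      → [0, -2, -2]
SUB      → [0, 0]
STORE 0  → [0]
PUSH -21 → [0, -21]
DUP      → [0, -21, -21]
MUL      → [0, 441]
PUSH 9   → [0, 441, 9]
DUP      → [0, 441, 9, 9]
POP      → [0, 441, 9]
ROT      → [441, 9, 0]
SWAP     → [441, 0, 9]
DUP      → [441, 0, 9, 9]
SWAP     → [441, 0, 9, 9]

4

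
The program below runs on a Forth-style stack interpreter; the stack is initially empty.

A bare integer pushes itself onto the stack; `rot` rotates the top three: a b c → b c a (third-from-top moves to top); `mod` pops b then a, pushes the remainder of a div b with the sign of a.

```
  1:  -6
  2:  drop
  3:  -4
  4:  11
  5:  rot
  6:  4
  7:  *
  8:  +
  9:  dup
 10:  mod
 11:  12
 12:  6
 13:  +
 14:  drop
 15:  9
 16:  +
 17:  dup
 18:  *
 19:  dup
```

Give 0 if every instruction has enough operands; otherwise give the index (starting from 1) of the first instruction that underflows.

-6    -6
drop  (empty)
-4    -4
11    -4 11
rot  — needs 3 operands, stack has 2 → underflow

5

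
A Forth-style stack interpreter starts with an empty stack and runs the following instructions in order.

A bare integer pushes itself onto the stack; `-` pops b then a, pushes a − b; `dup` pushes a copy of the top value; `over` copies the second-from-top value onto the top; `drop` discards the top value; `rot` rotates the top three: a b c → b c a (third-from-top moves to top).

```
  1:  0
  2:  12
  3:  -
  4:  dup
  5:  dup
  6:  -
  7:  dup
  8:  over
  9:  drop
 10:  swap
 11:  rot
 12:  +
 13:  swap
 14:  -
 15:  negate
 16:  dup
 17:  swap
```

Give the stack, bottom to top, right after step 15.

[12]

0       0
12      0 12
-       -12
dup     -12 -12
dup     -12 -12 -12
-       -12 0
dup     -12 0 0
over    -12 0 0 0
drop    -12 0 0
swap    -12 0 0
rot     0 0 -12
+       0 -12
swap    -12 0
-       -12
negate  12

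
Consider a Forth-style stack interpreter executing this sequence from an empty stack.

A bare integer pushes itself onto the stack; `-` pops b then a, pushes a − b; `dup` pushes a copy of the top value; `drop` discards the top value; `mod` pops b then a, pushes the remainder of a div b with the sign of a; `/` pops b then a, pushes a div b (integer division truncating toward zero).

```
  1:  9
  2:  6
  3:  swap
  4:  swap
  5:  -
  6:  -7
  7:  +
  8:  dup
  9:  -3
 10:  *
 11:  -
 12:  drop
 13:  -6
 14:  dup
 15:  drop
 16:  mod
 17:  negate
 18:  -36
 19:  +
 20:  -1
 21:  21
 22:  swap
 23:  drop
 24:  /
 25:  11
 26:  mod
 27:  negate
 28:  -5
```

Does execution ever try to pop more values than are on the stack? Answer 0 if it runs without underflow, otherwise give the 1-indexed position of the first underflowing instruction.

9    → [9]
6    → [9, 6]
swap → [6, 9]
swap → [9, 6]
-    → [3]
-7   → [3, -7]
+    → [-4]
dup  → [-4, -4]
-3   → [-4, -4, -3]
*    → [-4, 12]
-    → [-16]
drop → []
-6   → [-6]
dup  → [-6, -6]
drop → [-6]
mod  — needs 2 operands, stack has 1 → underflow

16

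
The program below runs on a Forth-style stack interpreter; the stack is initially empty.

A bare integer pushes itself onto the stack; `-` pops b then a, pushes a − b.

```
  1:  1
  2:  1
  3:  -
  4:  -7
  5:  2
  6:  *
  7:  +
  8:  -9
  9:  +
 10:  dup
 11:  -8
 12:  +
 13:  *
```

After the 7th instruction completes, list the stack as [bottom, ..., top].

1  : [1]
1  : [1, 1]
-  : [0]
-7 : [0, -7]
2  : [0, -7, 2]
*  : [0, -14]
+  : [-14]

[-14]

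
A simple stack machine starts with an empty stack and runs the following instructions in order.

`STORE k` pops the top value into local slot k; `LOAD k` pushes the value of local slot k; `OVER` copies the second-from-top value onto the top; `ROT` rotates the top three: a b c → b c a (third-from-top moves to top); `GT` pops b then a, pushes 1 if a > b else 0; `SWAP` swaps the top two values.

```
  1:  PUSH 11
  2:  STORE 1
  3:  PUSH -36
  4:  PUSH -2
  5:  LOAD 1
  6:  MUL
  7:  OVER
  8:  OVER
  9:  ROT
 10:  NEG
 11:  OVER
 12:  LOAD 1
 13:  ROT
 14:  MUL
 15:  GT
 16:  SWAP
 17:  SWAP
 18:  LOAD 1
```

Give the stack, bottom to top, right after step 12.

PUSH 11  -> [11]
STORE 1  -> []
PUSH -36 -> [-36]
PUSH -2  -> [-36, -2]
LOAD 1   -> [-36, -2, 11]
MUL      -> [-36, -22]
OVER     -> [-36, -22, -36]
OVER     -> [-36, -22, -36, -22]
ROT      -> [-36, -36, -22, -22]
NEG      -> [-36, -36, -22, 22]
OVER     -> [-36, -36, -22, 22, -22]
LOAD 1   -> [-36, -36, -22, 22, -22, 11]

[-36, -36, -22, 22, -22, 11]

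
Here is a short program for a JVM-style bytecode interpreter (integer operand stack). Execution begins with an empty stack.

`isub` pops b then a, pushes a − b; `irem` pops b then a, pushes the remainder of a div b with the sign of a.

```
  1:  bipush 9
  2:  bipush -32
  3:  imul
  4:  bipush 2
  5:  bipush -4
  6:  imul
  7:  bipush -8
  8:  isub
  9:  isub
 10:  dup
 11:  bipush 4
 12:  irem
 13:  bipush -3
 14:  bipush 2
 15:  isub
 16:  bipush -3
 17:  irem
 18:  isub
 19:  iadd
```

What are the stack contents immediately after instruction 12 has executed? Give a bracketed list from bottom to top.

[-288, 0]

bipush 9   : [9]
bipush -32 : [9, -32]
imul       : [-288]
bipush 2   : [-288, 2]
bipush -4  : [-288, 2, -4]
imul       : [-288, -8]
bipush -8  : [-288, -8, -8]
isub       : [-288, 0]
isub       : [-288]
dup        : [-288, -288]
bipush 4   : [-288, -288, 4]
irem       : [-288, 0]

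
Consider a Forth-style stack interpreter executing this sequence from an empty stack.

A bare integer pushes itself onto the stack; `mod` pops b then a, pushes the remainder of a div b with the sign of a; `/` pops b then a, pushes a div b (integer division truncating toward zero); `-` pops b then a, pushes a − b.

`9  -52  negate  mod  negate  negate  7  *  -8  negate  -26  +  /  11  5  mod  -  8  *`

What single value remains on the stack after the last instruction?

-32

9       [9]
-52     [9, -52]
negate  [9, 52]
mod     [9]
negate  [-9]
negate  [9]
7       [9, 7]
*       [63]
-8      [63, -8]
negate  [63, 8]
-26     [63, 8, -26]
+       [63, -18]
/       [-3]
11      [-3, 11]
5       [-3, 11, 5]
mod     [-3, 1]
-       [-4]
8       [-4, 8]
*       [-32]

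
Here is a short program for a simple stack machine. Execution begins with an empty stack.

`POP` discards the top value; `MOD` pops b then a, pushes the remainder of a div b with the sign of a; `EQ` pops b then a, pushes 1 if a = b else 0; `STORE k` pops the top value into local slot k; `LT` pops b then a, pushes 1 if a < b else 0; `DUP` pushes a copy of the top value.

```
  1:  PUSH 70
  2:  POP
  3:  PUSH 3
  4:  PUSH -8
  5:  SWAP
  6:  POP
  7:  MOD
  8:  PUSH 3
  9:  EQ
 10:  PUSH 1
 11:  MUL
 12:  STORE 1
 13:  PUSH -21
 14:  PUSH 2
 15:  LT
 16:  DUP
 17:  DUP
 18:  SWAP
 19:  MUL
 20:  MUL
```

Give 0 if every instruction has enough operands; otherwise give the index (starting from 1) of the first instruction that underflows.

PUSH 70 -> 70
POP     -> (empty)
PUSH 3  -> 3
PUSH -8 -> 3 -8
SWAP    -> -8 3
POP     -> -8
MOD  — needs 2 operands, stack has 1 → underflow

7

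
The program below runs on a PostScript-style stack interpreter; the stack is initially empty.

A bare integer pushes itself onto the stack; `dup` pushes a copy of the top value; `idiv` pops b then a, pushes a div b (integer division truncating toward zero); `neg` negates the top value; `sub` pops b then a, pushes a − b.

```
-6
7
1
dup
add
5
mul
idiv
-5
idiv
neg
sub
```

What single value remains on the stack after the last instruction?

-6

-6   → -6
7    → -6 7
1    → -6 7 1
dup  → -6 7 1 1
add  → -6 7 2
5    → -6 7 2 5
mul  → -6 7 10
idiv → -6 0
-5   → -6 0 -5
idiv → -6 0
neg  → -6 0
sub  → -6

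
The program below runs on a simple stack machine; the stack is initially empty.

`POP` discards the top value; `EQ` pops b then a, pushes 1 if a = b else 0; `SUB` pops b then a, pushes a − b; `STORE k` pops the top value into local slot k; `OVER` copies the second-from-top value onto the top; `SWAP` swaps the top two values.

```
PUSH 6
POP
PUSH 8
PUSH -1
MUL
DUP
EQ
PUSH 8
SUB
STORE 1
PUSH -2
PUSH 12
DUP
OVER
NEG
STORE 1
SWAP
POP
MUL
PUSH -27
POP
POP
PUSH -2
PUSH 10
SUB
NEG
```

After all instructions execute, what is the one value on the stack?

12

PUSH 6   → [6]
POP      → []
PUSH 8   → [8]
PUSH -1  → [8, -1]
MUL      → [-8]
DUP      → [-8, -8]
EQ       → [1]
PUSH 8   → [1, 8]
SUB      → [-7]
STORE 1  → []
PUSH -2  → [-2]
PUSH 12  → [-2, 12]
DUP      → [-2, 12, 12]
OVER     → [-2, 12, 12, 12]
NEG      → [-2, 12, 12, -12]
STORE 1  → [-2, 12, 12]
SWAP     → [-2, 12, 12]
POP      → [-2, 12]
MUL      → [-24]
PUSH -27 → [-24, -27]
POP      → [-24]
POP      → []
PUSH -2  → [-2]
PUSH 10  → [-2, 10]
SUB      → [-12]
NEG      → [12]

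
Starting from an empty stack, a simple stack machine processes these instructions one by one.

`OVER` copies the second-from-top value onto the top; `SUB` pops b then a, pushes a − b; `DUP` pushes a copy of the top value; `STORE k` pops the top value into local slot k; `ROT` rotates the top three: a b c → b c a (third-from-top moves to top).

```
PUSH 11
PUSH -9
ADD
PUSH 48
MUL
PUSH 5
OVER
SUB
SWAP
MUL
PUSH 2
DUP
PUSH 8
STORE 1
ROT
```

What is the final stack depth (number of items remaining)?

3

PUSH 11 -> [11]
PUSH -9 -> [11, -9]
ADD     -> [2]
PUSH 48 -> [2, 48]
MUL     -> [96]
PUSH 5  -> [96, 5]
OVER    -> [96, 5, 96]
SUB     -> [96, -91]
SWAP    -> [-91, 96]
MUL     -> [-8736]
PUSH 2  -> [-8736, 2]
DUP     -> [-8736, 2, 2]
PUSH 8  -> [-8736, 2, 2, 8]
STORE 1 -> [-8736, 2, 2]
ROT     -> [2, 2, -8736]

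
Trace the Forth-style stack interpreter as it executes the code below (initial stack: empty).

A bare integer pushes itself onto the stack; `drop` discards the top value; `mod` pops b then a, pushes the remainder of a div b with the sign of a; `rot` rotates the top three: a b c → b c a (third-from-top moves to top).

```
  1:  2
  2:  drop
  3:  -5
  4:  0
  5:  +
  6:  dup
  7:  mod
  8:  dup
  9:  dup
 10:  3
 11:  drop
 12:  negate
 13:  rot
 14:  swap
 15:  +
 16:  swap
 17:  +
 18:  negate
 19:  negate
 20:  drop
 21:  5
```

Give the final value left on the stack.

5

2       [2]
drop    []
-5      [-5]
0       [-5, 0]
+       [-5]
dup     [-5, -5]
mod     [0]
dup     [0, 0]
dup     [0, 0, 0]
3       [0, 0, 0, 3]
drop    [0, 0, 0]
negate  [0, 0, 0]
rot     [0, 0, 0]
swap    [0, 0, 0]
+       [0, 0]
swap    [0, 0]
+       [0]
negate  [0]
negate  [0]
drop    []
5       [5]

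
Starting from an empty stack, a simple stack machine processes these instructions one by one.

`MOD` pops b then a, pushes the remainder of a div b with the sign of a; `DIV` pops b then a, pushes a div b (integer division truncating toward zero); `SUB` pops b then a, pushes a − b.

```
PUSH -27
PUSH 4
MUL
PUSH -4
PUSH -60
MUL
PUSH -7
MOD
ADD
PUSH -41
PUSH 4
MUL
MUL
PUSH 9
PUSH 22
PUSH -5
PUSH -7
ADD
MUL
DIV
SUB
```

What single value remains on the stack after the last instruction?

17384

PUSH -27 → -27
PUSH 4   → -27 4
MUL      → -108
PUSH -4  → -108 -4
PUSH -60 → -108 -4 -60
MUL      → -108 240
PUSH -7  → -108 240 -7
MOD      → -108 2
ADD      → -106
PUSH -41 → -106 -41
PUSH 4   → -106 -41 4
MUL      → -106 -164
MUL      → 17384
PUSH 9   → 17384 9
PUSH 22  → 17384 9 22
PUSH -5  → 17384 9 22 -5
PUSH -7  → 17384 9 22 -5 -7
ADD      → 17384 9 22 -12
MUL      → 17384 9 -264
DIV      → 17384 0
SUB      → 17384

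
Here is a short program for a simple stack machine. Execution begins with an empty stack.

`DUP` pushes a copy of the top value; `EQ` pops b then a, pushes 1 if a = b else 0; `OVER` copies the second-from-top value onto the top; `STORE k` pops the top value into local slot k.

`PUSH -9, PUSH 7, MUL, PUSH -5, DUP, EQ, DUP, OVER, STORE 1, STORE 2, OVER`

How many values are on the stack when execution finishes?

PUSH -9  [-9]
PUSH 7   [-9, 7]
MUL      [-63]
PUSH -5  [-63, -5]
DUP      [-63, -5, -5]
EQ       [-63, 1]
DUP      [-63, 1, 1]
OVER     [-63, 1, 1, 1]
STORE 1  [-63, 1, 1]
STORE 2  [-63, 1]
OVER     [-63, 1, -63]

3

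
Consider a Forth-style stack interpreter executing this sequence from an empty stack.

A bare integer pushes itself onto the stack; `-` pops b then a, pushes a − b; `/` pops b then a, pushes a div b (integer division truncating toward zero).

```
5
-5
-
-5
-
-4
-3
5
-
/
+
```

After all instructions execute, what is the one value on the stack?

15

5  → 5
-5 → 5 -5
-  → 10
-5 → 10 -5
-  → 15
-4 → 15 -4
-3 → 15 -4 -3
5  → 15 -4 -3 5
-  → 15 -4 -8
/  → 15 0
+  → 15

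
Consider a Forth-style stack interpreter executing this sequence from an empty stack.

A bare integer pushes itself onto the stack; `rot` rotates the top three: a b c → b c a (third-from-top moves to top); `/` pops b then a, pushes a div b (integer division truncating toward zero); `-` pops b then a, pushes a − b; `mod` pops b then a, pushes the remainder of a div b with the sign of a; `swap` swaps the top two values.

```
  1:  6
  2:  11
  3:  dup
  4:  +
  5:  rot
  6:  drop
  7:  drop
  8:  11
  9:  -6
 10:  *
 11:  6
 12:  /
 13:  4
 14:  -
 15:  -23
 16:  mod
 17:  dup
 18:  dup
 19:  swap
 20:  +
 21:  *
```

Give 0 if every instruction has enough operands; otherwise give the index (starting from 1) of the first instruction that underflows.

5

6   : 6
11  : 6 11
dup : 6 11 11
+   : 6 22
rot  — needs 3 operands, stack has 2 → underflow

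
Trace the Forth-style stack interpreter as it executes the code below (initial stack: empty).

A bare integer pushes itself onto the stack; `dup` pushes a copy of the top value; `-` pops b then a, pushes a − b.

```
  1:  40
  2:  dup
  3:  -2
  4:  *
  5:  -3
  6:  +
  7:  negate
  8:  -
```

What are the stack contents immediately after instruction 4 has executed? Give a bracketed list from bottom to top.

40   [40]
dup  [40, 40]
-2   [40, 40, -2]
*    [40, -80]

[40, -80]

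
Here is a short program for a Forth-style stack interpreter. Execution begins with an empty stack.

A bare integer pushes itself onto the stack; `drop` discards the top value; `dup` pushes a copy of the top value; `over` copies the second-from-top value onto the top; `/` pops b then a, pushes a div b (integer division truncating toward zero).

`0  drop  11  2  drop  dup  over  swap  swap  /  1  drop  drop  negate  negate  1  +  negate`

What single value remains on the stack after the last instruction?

-12

0      : 0
drop   : (empty)
11     : 11
2      : 11 2
drop   : 11
dup    : 11 11
over   : 11 11 11
swap   : 11 11 11
swap   : 11 11 11
/      : 11 1
1      : 11 1 1
drop   : 11 1
drop   : 11
negate : -11
negate : 11
1      : 11 1
+      : 12
negate : -12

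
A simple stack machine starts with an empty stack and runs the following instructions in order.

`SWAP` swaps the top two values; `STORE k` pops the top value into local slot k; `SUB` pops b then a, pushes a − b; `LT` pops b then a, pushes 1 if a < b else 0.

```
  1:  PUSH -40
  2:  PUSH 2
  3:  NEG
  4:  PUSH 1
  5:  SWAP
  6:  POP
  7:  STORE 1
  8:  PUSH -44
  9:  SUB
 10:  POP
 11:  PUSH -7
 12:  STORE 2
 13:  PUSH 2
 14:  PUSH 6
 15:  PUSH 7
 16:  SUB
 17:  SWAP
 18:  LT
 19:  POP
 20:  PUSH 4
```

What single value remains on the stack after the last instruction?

PUSH -40 → -40
PUSH 2   → -40 2
NEG      → -40 -2
PUSH 1   → -40 -2 1
SWAP     → -40 1 -2
POP      → -40 1
STORE 1  → -40
PUSH -44 → -40 -44
SUB      → 4
POP      → (empty)
PUSH -7  → -7
STORE 2  → (empty)
PUSH 2   → 2
PUSH 6   → 2 6
PUSH 7   → 2 6 7
SUB      → 2 -1
SWAP     → -1 2
LT       → 1
POP      → (empty)
PUSH 4   → 4

4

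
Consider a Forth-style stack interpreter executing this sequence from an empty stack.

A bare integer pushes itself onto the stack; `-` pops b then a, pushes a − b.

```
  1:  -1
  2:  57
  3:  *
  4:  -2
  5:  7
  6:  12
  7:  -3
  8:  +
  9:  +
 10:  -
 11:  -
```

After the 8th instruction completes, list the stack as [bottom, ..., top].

[-57, -2, 7, 9]

-1 → [-1]
57 → [-1, 57]
*  → [-57]
-2 → [-57, -2]
7  → [-57, -2, 7]
12 → [-57, -2, 7, 12]
-3 → [-57, -2, 7, 12, -3]
+  → [-57, -2, 7, 9]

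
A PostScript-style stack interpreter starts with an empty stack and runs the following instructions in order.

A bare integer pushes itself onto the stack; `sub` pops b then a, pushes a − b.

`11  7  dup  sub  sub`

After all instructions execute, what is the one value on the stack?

11  -> 11
7   -> 11 7
dup -> 11 7 7
sub -> 11 0
sub -> 11

11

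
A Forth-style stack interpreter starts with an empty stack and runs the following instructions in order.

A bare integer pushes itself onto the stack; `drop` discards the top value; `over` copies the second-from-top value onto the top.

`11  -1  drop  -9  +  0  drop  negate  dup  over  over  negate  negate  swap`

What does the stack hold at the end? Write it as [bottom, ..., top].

11     : [11]
-1     : [11, -1]
drop   : [11]
-9     : [11, -9]
+      : [2]
0      : [2, 0]
drop   : [2]
negate : [-2]
dup    : [-2, -2]
over   : [-2, -2, -2]
over   : [-2, -2, -2, -2]
negate : [-2, -2, -2, 2]
negate : [-2, -2, -2, -2]
swap   : [-2, -2, -2, -2]

[-2, -2, -2, -2]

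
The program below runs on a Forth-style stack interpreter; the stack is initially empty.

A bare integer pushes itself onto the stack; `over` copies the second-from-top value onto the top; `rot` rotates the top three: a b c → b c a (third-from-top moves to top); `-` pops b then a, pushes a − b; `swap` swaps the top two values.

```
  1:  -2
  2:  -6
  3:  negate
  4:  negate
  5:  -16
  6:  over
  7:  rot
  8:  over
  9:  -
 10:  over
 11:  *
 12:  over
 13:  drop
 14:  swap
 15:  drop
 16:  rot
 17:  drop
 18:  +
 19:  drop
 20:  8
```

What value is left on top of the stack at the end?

8

-2     → [-2]
-6     → [-2, -6]
negate → [-2, 6]
negate → [-2, -6]
-16    → [-2, -6, -16]
over   → [-2, -6, -16, -6]
rot    → [-2, -16, -6, -6]
over   → [-2, -16, -6, -6, -6]
-      → [-2, -16, -6, 0]
over   → [-2, -16, -6, 0, -6]
*      → [-2, -16, -6, 0]
over   → [-2, -16, -6, 0, -6]
drop   → [-2, -16, -6, 0]
swap   → [-2, -16, 0, -6]
drop   → [-2, -16, 0]
rot    → [-16, 0, -2]
drop   → [-16, 0]
+      → [-16]
drop   → []
8      → [8]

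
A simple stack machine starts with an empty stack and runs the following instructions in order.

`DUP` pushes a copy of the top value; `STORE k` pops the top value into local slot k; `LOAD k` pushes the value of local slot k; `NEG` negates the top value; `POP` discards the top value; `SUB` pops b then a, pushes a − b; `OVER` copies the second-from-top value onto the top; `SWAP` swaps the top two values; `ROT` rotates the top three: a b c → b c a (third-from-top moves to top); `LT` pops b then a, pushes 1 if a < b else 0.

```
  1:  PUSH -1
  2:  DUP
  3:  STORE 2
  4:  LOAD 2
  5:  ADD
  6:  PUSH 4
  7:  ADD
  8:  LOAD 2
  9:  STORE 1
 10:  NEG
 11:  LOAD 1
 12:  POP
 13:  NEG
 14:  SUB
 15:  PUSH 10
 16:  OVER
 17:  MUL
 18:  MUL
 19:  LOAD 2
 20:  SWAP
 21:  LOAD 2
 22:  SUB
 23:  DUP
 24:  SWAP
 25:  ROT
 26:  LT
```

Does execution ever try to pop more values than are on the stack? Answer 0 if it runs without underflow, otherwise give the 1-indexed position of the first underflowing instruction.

14

PUSH -1 -> -1
DUP     -> -1 -1
STORE 2 -> -1
LOAD 2  -> -1 -1
ADD     -> -2
PUSH 4  -> -2 4
ADD     -> 2
LOAD 2  -> 2 -1
STORE 1 -> 2
NEG     -> -2
LOAD 1  -> -2 -1
POP     -> -2
NEG     -> 2
SUB  — needs 2 operands, stack has 1 → underflow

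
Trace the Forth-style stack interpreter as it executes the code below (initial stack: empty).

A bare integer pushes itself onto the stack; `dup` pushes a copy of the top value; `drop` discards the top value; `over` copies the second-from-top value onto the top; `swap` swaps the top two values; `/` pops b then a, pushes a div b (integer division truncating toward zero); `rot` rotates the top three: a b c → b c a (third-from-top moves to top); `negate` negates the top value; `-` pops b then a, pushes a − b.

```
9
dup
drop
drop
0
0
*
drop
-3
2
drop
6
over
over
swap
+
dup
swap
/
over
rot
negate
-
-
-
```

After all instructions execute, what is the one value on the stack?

9      -> [9]
dup    -> [9, 9]
drop   -> [9]
drop   -> []
0      -> [0]
0      -> [0, 0]
*      -> [0]
drop   -> []
-3     -> [-3]
2      -> [-3, 2]
drop   -> [-3]
6      -> [-3, 6]
over   -> [-3, 6, -3]
over   -> [-3, 6, -3, 6]
swap   -> [-3, 6, 6, -3]
+      -> [-3, 6, 3]
dup    -> [-3, 6, 3, 3]
swap   -> [-3, 6, 3, 3]
/      -> [-3, 6, 1]
over   -> [-3, 6, 1, 6]
rot    -> [-3, 1, 6, 6]
negate -> [-3, 1, 6, -6]
-      -> [-3, 1, 12]
-      -> [-3, -11]
-      -> [8]

8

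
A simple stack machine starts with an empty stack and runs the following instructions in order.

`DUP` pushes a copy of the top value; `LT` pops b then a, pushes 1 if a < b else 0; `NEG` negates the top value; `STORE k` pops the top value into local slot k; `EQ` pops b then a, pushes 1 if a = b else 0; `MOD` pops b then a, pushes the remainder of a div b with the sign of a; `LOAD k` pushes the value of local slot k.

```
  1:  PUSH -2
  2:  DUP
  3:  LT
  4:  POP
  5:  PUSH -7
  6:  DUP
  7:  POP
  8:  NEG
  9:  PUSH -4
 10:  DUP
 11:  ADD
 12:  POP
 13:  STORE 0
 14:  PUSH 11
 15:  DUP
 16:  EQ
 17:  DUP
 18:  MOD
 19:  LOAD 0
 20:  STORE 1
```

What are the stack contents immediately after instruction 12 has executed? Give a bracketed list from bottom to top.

[7]

PUSH -2  [-2]
DUP      [-2, -2]
LT       [0]
POP      []
PUSH -7  [-7]
DUP      [-7, -7]
POP      [-7]
NEG      [7]
PUSH -4  [7, -4]
DUP      [7, -4, -4]
ADD      [7, -8]
POP      [7]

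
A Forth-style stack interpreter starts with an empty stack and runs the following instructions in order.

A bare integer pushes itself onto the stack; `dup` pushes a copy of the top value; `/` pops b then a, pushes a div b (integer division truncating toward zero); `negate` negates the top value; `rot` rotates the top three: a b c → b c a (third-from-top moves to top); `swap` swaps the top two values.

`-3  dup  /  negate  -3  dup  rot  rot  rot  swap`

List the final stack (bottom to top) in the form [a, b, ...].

[-1, -3, -3]

-3     -> [-3]
dup    -> [-3, -3]
/      -> [1]
negate -> [-1]
-3     -> [-1, -3]
dup    -> [-1, -3, -3]
rot    -> [-3, -3, -1]
rot    -> [-3, -1, -3]
rot    -> [-1, -3, -3]
swap   -> [-1, -3, -3]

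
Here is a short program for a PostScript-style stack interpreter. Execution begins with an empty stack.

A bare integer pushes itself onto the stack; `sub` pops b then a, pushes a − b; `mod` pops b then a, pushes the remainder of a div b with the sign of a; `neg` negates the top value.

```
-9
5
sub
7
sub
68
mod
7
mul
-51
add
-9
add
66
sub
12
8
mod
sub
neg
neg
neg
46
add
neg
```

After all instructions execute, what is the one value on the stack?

-9  : -9
5   : -9 5
sub : -14
7   : -14 7
sub : -21
68  : -21 68
mod : -21
7   : -21 7
mul : -147
-51 : -147 -51
add : -198
-9  : -198 -9
add : -207
66  : -207 66
sub : -273
12  : -273 12
8   : -273 12 8
mod : -273 4
sub : -277
neg : 277
neg : -277
neg : 277
46  : 277 46
add : 323
neg : -323

-323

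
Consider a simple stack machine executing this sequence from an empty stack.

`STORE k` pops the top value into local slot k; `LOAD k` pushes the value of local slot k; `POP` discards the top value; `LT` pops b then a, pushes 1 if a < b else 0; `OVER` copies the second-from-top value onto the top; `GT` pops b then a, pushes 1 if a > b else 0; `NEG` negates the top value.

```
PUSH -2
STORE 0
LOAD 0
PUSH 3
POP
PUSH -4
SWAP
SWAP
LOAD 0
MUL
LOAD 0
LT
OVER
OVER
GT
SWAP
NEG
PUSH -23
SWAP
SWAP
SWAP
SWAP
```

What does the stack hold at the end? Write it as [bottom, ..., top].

[-2, 0, 0, -23]

PUSH -2   [-2]
STORE 0   []
LOAD 0    [-2]
PUSH 3    [-2, 3]
POP       [-2]
PUSH -4   [-2, -4]
SWAP      [-4, -2]
SWAP      [-2, -4]
LOAD 0    [-2, -4, -2]
MUL       [-2, 8]
LOAD 0    [-2, 8, -2]
LT        [-2, 0]
OVER      [-2, 0, -2]
OVER      [-2, 0, -2, 0]
GT        [-2, 0, 0]
SWAP      [-2, 0, 0]
NEG       [-2, 0, 0]
PUSH -23  [-2, 0, 0, -23]
SWAP      [-2, 0, -23, 0]
SWAP      [-2, 0, 0, -23]
SWAP      [-2, 0, -23, 0]
SWAP      [-2, 0, 0, -23]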